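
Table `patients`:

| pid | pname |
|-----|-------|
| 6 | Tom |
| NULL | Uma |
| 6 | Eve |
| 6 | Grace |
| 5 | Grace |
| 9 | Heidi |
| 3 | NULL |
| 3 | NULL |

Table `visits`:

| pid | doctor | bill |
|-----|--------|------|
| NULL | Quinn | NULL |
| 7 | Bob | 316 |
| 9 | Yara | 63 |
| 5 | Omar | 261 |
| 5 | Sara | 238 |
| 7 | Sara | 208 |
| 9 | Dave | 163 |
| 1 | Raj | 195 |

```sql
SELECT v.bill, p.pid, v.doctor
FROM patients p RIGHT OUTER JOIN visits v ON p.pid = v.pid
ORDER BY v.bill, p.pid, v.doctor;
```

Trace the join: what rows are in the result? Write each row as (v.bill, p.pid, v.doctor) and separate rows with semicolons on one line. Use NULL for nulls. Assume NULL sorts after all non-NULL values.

(63, 9, Yara); (163, 9, Dave); (195, NULL, Raj); (208, NULL, Sara); (238, 5, Sara); (261, 5, Omar); (316, NULL, Bob); (NULL, NULL, Quinn)

RIGHT JOIN keeps every row from `visits`; unmatched rows get NULL for `patients`'s columns.
Matching on p.pid = v.pid. A NULL in a compared column never satisfies the condition.
Matched pairs: 4; unmatched v rows kept: 4.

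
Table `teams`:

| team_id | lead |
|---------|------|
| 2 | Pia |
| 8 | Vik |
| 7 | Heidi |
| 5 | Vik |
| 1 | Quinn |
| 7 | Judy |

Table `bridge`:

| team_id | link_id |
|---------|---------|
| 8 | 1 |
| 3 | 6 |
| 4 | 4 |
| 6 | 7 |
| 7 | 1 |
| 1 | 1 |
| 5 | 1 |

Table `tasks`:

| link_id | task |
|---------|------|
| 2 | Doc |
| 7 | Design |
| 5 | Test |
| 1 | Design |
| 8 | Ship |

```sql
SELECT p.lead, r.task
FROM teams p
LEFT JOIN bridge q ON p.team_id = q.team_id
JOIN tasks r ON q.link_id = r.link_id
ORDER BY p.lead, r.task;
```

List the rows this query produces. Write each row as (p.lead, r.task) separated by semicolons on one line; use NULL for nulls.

Step 1 — p LEFT JOIN q on team_id → 6 row(s).
Then INNER JOIN `tasks r` on link_id: keep only rows whose q.link_id appears in r.

(Heidi, Design); (Judy, Design); (Quinn, Design); (Vik, Design); (Vik, Design)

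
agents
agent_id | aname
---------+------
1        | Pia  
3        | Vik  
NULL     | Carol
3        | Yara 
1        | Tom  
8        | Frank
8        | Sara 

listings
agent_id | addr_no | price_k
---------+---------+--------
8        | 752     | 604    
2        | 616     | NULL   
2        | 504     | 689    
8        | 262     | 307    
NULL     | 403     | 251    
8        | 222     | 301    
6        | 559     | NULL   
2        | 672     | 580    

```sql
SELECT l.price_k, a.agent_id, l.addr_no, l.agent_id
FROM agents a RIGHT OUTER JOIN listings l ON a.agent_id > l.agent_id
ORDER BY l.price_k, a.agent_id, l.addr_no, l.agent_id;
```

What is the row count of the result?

RIGHT JOIN keeps every row from `listings`; unmatched rows get NULL for `agents`'s columns.
Matching on a.agent_id > l.agent_id. A NULL in a compared column never satisfies the condition.
- a[0] agent_id=1 → no match.
- a[1] agent_id=3 → 3 match(es) in l → 3 row(s).
- a[2] agent_id=NULL → no match.
- a[3] agent_id=3 → 3 match(es) in l → 3 row(s).
- a[4] agent_id=1 → no match.
- a[5] agent_id=8 → 4 match(es) in l → 4 row(s).
- a[6] agent_id=8 → 4 match(es) in l → 4 row(s).
- 4 row(s) from l found no a partner → padded with NULL.
Total: 14 matched + 4 padded = 18 rows.

18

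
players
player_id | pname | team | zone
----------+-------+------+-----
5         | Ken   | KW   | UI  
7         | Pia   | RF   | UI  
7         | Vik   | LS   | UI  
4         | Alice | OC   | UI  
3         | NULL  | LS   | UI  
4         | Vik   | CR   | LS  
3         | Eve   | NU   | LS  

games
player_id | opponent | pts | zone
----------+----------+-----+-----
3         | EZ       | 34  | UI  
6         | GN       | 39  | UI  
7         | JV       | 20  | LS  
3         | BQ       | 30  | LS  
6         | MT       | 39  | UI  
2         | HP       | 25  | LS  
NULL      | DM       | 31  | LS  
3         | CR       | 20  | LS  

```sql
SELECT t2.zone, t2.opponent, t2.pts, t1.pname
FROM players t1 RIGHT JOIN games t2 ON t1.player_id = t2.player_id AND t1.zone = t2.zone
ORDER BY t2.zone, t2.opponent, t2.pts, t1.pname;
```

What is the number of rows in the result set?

8

RIGHT JOIN keeps every row from `games`; unmatched rows get NULL for `players`'s columns.
Matching on t1.player_id = t2.player_id AND t1.zone = t2.zone. A NULL in a compared column never satisfies the condition.
Matched pairs: 3; unmatched t2 rows kept: 5.
Total: 3 matched + 5 padded = 8 rows.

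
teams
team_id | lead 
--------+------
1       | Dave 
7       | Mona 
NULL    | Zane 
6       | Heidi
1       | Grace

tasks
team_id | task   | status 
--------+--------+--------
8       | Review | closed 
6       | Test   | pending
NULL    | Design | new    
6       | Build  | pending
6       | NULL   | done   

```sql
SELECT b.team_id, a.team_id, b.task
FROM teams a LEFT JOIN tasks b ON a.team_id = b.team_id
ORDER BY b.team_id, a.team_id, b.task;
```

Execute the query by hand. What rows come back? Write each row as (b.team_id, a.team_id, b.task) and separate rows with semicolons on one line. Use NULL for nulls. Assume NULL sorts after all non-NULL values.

(6, 6, Build); (6, 6, Test); (6, 6, NULL); (NULL, 1, NULL); (NULL, 1, NULL); (NULL, 7, NULL); (NULL, NULL, NULL)

LEFT JOIN keeps every row from `teams`; unmatched rows get NULL for `tasks`'s columns.
Matching on a.team_id = b.team_id. A NULL in a compared column never satisfies the condition.
Matched pairs: 3; unmatched a rows kept: 4.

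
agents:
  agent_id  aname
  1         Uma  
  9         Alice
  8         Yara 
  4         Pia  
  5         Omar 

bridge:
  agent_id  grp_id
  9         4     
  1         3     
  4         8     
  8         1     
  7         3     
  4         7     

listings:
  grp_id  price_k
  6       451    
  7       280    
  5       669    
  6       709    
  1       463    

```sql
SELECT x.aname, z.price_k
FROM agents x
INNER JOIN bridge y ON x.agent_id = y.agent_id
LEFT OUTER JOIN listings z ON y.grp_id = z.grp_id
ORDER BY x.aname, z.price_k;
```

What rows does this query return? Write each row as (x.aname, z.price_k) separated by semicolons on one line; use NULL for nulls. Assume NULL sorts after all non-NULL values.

(Alice, NULL); (Pia, 280); (Pia, NULL); (Uma, NULL); (Yara, 463)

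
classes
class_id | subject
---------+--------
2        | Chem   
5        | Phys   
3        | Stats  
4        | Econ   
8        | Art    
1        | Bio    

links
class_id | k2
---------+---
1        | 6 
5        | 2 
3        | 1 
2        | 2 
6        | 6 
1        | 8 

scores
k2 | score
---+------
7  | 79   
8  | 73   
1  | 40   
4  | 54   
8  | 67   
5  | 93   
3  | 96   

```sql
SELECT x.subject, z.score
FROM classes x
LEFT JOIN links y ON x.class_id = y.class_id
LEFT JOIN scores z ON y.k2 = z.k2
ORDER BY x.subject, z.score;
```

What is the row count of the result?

Step 1 — x LEFT JOIN y on class_id → 7 row(s).
Then LEFT JOIN `scores z` on k2: each of those 7 rows is kept; rows whose y.k2 has no match in z get NULL for z's columns.
Result: 8 row(s).

8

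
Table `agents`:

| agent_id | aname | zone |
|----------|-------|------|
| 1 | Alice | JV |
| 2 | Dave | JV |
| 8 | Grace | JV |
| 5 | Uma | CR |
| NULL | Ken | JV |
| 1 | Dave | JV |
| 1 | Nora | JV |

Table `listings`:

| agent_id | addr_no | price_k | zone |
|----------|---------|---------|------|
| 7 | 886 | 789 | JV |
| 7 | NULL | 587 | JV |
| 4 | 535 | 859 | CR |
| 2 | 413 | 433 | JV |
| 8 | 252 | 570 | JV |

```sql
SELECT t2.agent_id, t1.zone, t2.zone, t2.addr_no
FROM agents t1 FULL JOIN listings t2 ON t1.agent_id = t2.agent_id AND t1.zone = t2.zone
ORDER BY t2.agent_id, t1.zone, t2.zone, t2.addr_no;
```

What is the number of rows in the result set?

FULL OUTER JOIN keeps every row from both sides; unmatched rows get NULL for the other side's columns.
Matching on t1.agent_id = t2.agent_id AND t1.zone = t2.zone. A NULL in a compared column never satisfies the condition.
- agent_id=1, zone=JV: no t2 row matches, row kept with t2 columns NULL.
- agent_id=2, zone=JV: 1 matching t2 row(s), so 1 row(s) emitted.
- agent_id=8, zone=JV: 1 matching t2 row(s), so 1 row(s) emitted.
- agent_id=5, zone=CR: no t2 row matches, row kept with t2 columns NULL.
- agent_id=NULL, zone=JV: no t2 row matches, row kept with t2 columns NULL.
- agent_id=1, zone=JV: no t2 row matches, row kept with t2 columns NULL.
- agent_id=1, zone=JV: no t2 row matches, row kept with t2 columns NULL.
- 3 t2 row(s) had no t1 match → kept, t1 columns NULL.
Total: 2 matched + 8 padded = 10 rows.

10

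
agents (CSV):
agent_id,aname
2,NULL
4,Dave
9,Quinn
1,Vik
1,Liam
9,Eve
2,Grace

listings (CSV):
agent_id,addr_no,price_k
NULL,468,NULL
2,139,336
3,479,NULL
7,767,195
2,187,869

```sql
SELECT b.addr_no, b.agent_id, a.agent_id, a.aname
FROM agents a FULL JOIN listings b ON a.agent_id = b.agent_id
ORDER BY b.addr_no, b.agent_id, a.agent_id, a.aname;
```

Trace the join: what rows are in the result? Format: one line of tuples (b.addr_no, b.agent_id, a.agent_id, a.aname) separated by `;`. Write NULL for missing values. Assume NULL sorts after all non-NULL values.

(139, 2, 2, Grace); (139, 2, 2, NULL); (187, 2, 2, Grace); (187, 2, 2, NULL); (468, NULL, NULL, NULL); (479, 3, NULL, NULL); (767, 7, NULL, NULL); (NULL, NULL, 1, Liam); (NULL, NULL, 1, Vik); (NULL, NULL, 4, Dave); (NULL, NULL, 9, Eve); (NULL, NULL, 9, Quinn)

FULL OUTER JOIN keeps every row from both sides; unmatched rows get NULL for the other side's columns.
Matching on a.agent_id = b.agent_id. A NULL in a compared column never satisfies the condition.
- a (agent_id=2) pairs with 2 row(s) of b.
- a (agent_id=4) has no partner → padded with NULL.
- a (agent_id=9) has no partner → padded with NULL.
- a (agent_id=1) has no partner → padded with NULL.
- a (agent_id=1) has no partner → padded with NULL.
- a (agent_id=9) has no partner → padded with NULL.
- a (agent_id=2) pairs with 2 row(s) of b.
- 3 b row(s) had no a match → kept, a columns NULL.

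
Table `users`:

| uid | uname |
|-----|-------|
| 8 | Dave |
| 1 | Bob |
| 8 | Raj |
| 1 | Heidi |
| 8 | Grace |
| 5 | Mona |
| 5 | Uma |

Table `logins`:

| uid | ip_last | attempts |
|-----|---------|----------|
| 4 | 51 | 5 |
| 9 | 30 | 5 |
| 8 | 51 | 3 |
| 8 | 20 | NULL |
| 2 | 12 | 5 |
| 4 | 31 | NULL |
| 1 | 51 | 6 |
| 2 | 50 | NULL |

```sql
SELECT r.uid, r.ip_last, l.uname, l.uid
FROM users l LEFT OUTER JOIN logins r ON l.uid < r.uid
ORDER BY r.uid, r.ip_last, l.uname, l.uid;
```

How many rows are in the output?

LEFT JOIN keeps every row from `users`; unmatched rows get NULL for `logins`'s columns.
Matching on l.uid < r.uid.
- l[0] uid=8 → 1 match(es) in r → 1 row(s).
- l[1] uid=1 → 7 match(es) in r → 7 row(s).
- l[2] uid=8 → 1 match(es) in r → 1 row(s).
- l[3] uid=1 → 7 match(es) in r → 7 row(s).
- l[4] uid=8 → 1 match(es) in r → 1 row(s).
- l[5] uid=5 → 3 match(es) in r → 3 row(s).
- l[6] uid=5 → 3 match(es) in r → 3 row(s).
Total: 23 rows.

23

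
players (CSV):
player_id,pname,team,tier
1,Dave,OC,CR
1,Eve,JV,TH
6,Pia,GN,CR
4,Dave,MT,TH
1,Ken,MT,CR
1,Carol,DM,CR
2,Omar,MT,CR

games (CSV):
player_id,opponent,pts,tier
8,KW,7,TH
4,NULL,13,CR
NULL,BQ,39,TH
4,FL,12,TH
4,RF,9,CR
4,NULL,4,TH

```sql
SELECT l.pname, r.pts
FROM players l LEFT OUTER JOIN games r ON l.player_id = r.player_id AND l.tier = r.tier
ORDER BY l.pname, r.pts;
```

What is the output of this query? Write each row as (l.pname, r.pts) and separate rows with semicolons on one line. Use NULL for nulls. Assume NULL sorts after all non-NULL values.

(Carol, NULL); (Dave, 4); (Dave, 12); (Dave, NULL); (Eve, NULL); (Ken, NULL); (Omar, NULL); (Pia, NULL)

LEFT JOIN keeps every row from `players`; unmatched rows get NULL for `games`'s columns.
Matching on l.player_id = r.player_id AND l.tier = r.tier. A NULL in a compared column never satisfies the condition.
- l row (player_id=1, tier=CR): no match → kept, r columns NULL.
- l row (player_id=1, tier=TH): no match → kept, r columns NULL.
- l row (player_id=6, tier=CR): no match → kept, r columns NULL.
- l row (player_id=4, tier=TH): matches 2 r row(s) → 2 output row(s).
- l row (player_id=1, tier=CR): no match → kept, r columns NULL.
- l row (player_id=1, tier=CR): no match → kept, r columns NULL.
- l row (player_id=2, tier=CR): no match → kept, r columns NULL.
After projecting and ordering:
l.pname | r.pts
Carol | NULL
Dave | 4
Dave | 12
Dave | NULL
Eve | NULL
Ken | NULL
Omar | NULL
Pia | NULL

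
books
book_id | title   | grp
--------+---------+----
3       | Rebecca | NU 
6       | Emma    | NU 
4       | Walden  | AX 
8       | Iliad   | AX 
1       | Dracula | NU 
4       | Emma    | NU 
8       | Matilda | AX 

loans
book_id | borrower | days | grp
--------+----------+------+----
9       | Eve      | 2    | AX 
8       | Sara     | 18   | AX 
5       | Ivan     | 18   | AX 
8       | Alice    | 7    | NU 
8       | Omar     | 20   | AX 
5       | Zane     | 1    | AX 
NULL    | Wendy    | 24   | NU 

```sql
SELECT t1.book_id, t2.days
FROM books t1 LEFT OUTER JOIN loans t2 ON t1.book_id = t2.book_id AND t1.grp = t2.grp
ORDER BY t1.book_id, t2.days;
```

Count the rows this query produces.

LEFT JOIN keeps every row from `books`; unmatched rows get NULL for `loans`'s columns.
Matching on t1.book_id = t2.book_id AND t1.grp = t2.grp. A NULL in a compared column never satisfies the condition.
Matched pairs: 4; unmatched t1 rows kept: 5.
Total: 4 matched + 5 padded = 9 rows.

9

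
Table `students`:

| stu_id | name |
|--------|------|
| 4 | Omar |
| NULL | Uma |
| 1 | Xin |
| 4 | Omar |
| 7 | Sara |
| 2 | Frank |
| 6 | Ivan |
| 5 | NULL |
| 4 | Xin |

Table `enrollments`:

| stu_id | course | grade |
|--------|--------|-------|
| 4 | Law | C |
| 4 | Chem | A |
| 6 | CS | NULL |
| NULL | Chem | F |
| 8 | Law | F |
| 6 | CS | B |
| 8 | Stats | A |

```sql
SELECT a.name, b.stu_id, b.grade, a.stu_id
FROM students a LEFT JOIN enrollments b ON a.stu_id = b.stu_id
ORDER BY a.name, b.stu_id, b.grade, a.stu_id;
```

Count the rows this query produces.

LEFT JOIN keeps every row from `students`; unmatched rows get NULL for `enrollments`'s columns.
Matching on a.stu_id = b.stu_id. A NULL in a compared column never satisfies the condition.
Matched pairs: 8; unmatched a rows kept: 5.
Total: 8 matched + 5 padded = 13 rows.

13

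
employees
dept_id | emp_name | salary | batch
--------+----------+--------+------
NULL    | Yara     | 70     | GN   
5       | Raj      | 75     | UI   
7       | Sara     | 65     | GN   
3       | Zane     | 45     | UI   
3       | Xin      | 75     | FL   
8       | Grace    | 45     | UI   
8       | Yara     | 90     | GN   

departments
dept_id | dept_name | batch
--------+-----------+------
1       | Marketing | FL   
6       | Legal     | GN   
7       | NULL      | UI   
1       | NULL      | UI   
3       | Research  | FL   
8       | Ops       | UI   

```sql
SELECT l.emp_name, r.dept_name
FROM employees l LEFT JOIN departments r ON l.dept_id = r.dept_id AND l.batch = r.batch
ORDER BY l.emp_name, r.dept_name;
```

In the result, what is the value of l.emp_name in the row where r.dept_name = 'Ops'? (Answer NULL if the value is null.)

LEFT JOIN keeps every row from `employees`; unmatched rows get NULL for `departments`'s columns.
Matching on l.dept_id = r.dept_id AND l.batch = r.batch. A NULL in a compared column never satisfies the condition.
- dept_id=NULL, batch=GN: no r row matches, row kept with r columns NULL.
- dept_id=5, batch=UI: no r row matches, row kept with r columns NULL.
- dept_id=7, batch=GN: no r row matches, row kept with r columns NULL.
- dept_id=3, batch=UI: no r row matches, row kept with r columns NULL.
- dept_id=3, batch=FL: 1 matching r row(s), so 1 row(s) emitted.
- dept_id=8, batch=UI: 1 matching r row(s), so 1 row(s) emitted.
- dept_id=8, batch=GN: no r row matches, row kept with r columns NULL.

Grace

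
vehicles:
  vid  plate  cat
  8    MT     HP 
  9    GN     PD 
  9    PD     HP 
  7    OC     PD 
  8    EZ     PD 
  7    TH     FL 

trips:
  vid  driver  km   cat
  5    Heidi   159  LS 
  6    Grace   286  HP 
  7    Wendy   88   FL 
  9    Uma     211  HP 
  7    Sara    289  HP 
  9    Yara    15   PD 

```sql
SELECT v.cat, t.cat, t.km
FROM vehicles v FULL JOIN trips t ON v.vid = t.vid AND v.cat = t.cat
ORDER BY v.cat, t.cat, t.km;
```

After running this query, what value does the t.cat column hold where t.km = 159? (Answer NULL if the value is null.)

FULL OUTER JOIN keeps every row from both sides; unmatched rows get NULL for the other side's columns.
Matching on v.vid = t.vid AND v.cat = t.cat.
- v[0] vid=8, cat=HP → no match; kept with NULLs on the t side.
- v[1] vid=9, cat=PD → 1 match(es) in t → 1 row(s).
- v[2] vid=9, cat=HP → 1 match(es) in t → 1 row(s).
- v[3] vid=7, cat=PD → no match; kept with NULLs on the t side.
- v[4] vid=8, cat=PD → no match; kept with NULLs on the t side.
- v[5] vid=7, cat=FL → 1 match(es) in t → 1 row(s).
- plus 3 unmatched t row(s), each kept with NULL v columns.

LS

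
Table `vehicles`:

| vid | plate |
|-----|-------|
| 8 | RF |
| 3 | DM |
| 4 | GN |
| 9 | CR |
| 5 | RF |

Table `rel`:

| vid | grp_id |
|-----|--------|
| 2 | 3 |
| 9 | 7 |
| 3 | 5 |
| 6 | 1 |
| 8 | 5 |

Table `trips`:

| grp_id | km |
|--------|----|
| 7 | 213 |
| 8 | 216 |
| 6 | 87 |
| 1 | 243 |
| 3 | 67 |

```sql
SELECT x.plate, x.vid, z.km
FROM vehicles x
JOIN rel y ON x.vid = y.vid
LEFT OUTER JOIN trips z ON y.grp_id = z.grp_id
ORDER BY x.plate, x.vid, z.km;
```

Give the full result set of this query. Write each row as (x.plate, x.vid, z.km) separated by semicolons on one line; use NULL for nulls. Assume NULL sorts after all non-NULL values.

(CR, 9, 213); (DM, 3, NULL); (RF, 8, NULL)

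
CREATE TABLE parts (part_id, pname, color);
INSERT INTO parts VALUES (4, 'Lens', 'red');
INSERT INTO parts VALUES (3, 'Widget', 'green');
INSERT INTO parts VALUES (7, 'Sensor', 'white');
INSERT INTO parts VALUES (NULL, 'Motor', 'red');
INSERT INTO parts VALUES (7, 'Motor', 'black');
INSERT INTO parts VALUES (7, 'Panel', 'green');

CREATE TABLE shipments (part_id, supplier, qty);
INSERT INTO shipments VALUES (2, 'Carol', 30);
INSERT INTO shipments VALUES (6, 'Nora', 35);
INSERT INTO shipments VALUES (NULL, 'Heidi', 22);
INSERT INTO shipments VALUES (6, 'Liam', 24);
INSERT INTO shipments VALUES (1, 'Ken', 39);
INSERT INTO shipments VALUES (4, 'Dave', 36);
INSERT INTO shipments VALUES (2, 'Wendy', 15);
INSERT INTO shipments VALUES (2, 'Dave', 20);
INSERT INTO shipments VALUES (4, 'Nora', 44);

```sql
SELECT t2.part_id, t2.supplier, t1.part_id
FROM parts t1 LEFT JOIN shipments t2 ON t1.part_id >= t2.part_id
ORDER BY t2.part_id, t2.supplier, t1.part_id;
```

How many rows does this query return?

LEFT JOIN keeps every row from `parts`; unmatched rows get NULL for `shipments`'s columns.
Matching on t1.part_id >= t2.part_id. A NULL in a compared column never satisfies the condition.
Matched pairs: 34; unmatched t1 rows kept: 1.
Total: 34 matched + 1 padded = 35 rows.

35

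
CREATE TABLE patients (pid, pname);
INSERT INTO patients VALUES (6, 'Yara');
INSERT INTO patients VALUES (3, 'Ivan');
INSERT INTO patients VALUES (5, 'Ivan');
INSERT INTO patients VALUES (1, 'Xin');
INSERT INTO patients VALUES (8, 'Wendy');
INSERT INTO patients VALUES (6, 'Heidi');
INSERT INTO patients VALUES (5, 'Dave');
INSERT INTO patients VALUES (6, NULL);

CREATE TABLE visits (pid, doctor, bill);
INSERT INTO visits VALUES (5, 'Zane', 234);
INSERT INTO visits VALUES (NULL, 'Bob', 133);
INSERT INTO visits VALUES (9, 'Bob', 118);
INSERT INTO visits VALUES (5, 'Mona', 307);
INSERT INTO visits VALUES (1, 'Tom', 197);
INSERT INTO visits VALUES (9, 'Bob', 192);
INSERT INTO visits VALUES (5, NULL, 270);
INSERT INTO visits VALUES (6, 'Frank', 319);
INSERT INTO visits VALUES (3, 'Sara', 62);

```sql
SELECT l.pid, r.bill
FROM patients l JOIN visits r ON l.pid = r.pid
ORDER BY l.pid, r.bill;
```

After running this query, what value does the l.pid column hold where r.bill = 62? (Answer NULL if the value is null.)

INNER JOIN keeps only pairs where the ON condition holds.
Matching on l.pid = r.pid. A NULL in a compared column never satisfies the condition.
- l row (pid=6): matches 1 r row(s) → 1 output row(s).
- l row (pid=3): matches 1 r row(s) → 1 output row(s).
- l row (pid=5): matches 3 r row(s) → 3 output row(s).
- l row (pid=1): matches 1 r row(s) → 1 output row(s).
- l row (pid=8): no match → dropped.
- l row (pid=6): matches 1 r row(s) → 1 output row(s).
- l row (pid=5): matches 3 r row(s) → 3 output row(s).
- l row (pid=6): matches 1 r row(s) → 1 output row(s).

3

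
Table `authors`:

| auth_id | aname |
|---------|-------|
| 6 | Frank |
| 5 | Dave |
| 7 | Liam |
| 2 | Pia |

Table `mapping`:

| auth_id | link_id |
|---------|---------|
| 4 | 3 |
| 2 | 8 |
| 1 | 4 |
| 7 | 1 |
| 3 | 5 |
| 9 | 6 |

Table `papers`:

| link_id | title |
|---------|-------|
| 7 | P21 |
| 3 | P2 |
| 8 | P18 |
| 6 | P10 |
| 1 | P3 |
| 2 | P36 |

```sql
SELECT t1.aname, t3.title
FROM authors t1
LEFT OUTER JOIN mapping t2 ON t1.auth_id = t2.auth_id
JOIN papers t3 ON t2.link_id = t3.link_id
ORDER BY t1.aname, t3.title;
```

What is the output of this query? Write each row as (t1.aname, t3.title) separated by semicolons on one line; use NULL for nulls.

Step 1 — t1 LEFT JOIN t2 on auth_id → 4 row(s).
Then INNER JOIN `papers t3` on link_id: keep only rows whose t2.link_id appears in t3.

(Liam, P3); (Pia, P18)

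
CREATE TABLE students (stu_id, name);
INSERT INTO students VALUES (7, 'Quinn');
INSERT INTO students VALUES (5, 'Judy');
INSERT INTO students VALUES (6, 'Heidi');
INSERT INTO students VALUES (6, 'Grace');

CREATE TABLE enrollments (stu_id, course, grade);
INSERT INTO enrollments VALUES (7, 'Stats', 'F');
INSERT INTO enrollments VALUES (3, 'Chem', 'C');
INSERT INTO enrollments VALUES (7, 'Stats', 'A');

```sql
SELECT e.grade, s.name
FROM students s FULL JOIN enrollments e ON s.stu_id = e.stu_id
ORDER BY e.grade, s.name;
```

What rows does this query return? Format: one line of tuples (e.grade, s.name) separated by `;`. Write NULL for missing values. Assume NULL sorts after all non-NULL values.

(A, Quinn); (C, NULL); (F, Quinn); (NULL, Grace); (NULL, Heidi); (NULL, Judy)

FULL OUTER JOIN keeps every row from both sides; unmatched rows get NULL for the other side's columns.
Matching on s.stu_id = e.stu_id.
- s row (stu_id=7): matches 2 e row(s) → 2 output row(s).
- s row (stu_id=5): no match → kept, e columns NULL.
- s row (stu_id=6): no match → kept, e columns NULL.
- s row (stu_id=6): no match → kept, e columns NULL.
- 1 row(s) from e found no s partner → padded with NULL.
After projecting and ordering:
e.grade | s.name
A | Quinn
C | NULL
F | Quinn
NULL | Grace
NULL | Heidi
NULL | Judy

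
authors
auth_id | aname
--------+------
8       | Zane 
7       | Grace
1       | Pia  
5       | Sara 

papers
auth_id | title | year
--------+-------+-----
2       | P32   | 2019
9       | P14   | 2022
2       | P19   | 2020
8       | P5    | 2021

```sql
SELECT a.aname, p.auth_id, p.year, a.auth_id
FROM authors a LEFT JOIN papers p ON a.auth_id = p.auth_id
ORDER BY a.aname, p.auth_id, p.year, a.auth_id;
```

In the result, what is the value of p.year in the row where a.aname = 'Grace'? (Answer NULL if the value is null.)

LEFT JOIN keeps every row from `authors`; unmatched rows get NULL for `papers`'s columns.
Matching on a.auth_id = p.auth_id.
Matched pairs: 1; unmatched a rows kept: 3.

NULL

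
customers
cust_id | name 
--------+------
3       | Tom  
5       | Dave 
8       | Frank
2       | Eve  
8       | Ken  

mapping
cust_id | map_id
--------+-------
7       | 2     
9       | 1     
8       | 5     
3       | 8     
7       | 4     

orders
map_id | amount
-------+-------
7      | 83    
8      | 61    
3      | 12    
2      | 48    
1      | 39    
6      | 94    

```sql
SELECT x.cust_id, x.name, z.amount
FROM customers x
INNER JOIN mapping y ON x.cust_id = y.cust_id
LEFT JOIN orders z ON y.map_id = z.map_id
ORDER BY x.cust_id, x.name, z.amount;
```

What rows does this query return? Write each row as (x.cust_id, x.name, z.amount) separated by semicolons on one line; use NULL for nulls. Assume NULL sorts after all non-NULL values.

(3, Tom, 61); (8, Frank, NULL); (8, Ken, NULL)

Step 1 — x INNER JOIN y on cust_id → 3 row(s).
Then LEFT JOIN `orders z` on map_id: each of those 3 rows is kept; rows whose y.map_id has no match in z get NULL for z's columns.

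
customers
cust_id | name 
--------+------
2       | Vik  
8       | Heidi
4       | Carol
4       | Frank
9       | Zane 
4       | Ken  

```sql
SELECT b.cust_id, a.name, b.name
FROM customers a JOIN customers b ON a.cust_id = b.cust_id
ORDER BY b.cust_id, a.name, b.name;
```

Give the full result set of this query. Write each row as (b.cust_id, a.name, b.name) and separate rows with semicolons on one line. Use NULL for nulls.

(2, Vik, Vik); (4, Carol, Carol); (4, Carol, Frank); (4, Carol, Ken); (4, Frank, Carol); (4, Frank, Frank); (4, Frank, Ken); (4, Ken, Carol); (4, Ken, Frank); (4, Ken, Ken); (8, Heidi, Heidi); (9, Zane, Zane)

INNER JOIN keeps only pairs where the ON condition holds.
Matching on a.cust_id = b.cust_id.
- cust_id=2: 1 matching b row(s), so 1 row(s) emitted.
- cust_id=8: 1 matching b row(s), so 1 row(s) emitted.
- cust_id=4: 3 matching b row(s), so 3 row(s) emitted.
- cust_id=4: 3 matching b row(s), so 3 row(s) emitted.
- cust_id=9: 1 matching b row(s), so 1 row(s) emitted.
- cust_id=4: 3 matching b row(s), so 3 row(s) emitted.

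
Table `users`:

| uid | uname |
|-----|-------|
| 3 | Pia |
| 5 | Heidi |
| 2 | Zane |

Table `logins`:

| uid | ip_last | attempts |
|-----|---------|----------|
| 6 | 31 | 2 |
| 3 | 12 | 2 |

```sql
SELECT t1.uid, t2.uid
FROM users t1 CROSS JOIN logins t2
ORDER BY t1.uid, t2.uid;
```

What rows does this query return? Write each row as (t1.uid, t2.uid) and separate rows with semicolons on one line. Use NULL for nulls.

CROSS JOIN pairs every row of `users` with every row of `logins`: 3 × 2 = 6 rows.

(2, 3); (2, 6); (3, 3); (3, 6); (5, 3); (5, 6)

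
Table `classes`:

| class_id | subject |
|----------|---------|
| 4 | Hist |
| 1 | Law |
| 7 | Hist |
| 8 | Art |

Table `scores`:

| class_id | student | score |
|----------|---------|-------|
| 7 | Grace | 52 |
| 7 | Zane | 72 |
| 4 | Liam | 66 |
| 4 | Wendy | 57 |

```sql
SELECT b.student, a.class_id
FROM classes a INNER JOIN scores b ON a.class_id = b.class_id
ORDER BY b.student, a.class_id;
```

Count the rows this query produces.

4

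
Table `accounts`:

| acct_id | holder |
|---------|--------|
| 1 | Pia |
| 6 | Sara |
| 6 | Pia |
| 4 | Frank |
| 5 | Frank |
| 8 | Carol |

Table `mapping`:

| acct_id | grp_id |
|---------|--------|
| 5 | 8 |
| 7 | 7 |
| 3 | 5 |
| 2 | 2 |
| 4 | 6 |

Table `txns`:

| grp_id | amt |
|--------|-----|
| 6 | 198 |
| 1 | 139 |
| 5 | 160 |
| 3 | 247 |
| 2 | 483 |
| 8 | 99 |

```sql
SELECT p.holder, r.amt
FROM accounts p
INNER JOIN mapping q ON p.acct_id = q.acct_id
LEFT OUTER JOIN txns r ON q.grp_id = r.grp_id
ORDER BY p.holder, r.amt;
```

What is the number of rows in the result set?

Evaluate left to right. First `accounts p INNER JOIN mapping q` on acct_id: 2 row(s).
Then LEFT JOIN `txns r` on grp_id: each of those 2 rows is kept; rows whose q.grp_id has no match in r get NULL for r's columns.
Result: 2 row(s).

2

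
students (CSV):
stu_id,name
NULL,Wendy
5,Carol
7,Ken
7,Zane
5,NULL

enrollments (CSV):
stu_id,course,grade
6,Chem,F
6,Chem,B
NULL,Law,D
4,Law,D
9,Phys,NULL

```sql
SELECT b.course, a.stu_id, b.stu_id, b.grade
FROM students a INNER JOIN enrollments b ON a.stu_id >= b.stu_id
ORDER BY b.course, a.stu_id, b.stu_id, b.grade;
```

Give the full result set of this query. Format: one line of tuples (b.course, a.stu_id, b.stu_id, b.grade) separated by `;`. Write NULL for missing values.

(Chem, 7, 6, B); (Chem, 7, 6, B); (Chem, 7, 6, F); (Chem, 7, 6, F); (Law, 5, 4, D); (Law, 5, 4, D); (Law, 7, 4, D); (Law, 7, 4, D)

INNER JOIN keeps only pairs where the ON condition holds.
Matching on a.stu_id >= b.stu_id. A NULL in a compared column never satisfies the condition.
- a[0] stu_id=NULL → no match; dropped.
- a[1] stu_id=5 → 1 match(es) in b → 1 row(s).
- a[2] stu_id=7 → 3 match(es) in b → 3 row(s).
- a[3] stu_id=7 → 3 match(es) in b → 3 row(s).
- a[4] stu_id=5 → 1 match(es) in b → 1 row(s).
After projecting and ordering:
b.course | a.stu_id | b.stu_id | b.grade
Chem | 7 | 6 | B
Chem | 7 | 6 | B
Chem | 7 | 6 | F
Chem | 7 | 6 | F
Law | 5 | 4 | D
Law | 5 | 4 | D
Law | 7 | 4 | D
Law | 7 | 4 | D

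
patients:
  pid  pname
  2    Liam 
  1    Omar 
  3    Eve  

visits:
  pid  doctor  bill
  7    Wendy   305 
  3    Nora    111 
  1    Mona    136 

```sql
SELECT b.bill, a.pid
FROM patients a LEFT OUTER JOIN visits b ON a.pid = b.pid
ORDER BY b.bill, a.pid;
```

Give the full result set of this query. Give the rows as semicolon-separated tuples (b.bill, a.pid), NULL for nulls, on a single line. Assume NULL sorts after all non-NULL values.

LEFT JOIN keeps every row from `patients`; unmatched rows get NULL for `visits`'s columns.
Matching on a.pid = b.pid.
- a[0] pid=2 → no match; kept with NULLs on the b side.
- a[1] pid=1 → 1 match(es) in b → 1 row(s).
- a[2] pid=3 → 1 match(es) in b → 1 row(s).
After projecting and ordering:
b.bill | a.pid
111 | 3
136 | 1
NULL | 2

(111, 3); (136, 1); (NULL, 2)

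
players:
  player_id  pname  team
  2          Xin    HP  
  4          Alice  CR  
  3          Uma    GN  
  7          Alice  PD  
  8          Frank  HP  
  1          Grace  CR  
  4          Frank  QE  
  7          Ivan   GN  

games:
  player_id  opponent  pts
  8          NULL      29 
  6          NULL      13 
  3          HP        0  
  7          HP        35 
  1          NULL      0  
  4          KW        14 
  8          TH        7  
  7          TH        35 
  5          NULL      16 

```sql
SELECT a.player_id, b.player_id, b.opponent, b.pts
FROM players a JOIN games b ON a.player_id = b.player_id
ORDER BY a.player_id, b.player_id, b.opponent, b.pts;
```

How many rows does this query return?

INNER JOIN keeps only pairs where the ON condition holds.
Matching on a.player_id = b.player_id.
- a[0] player_id=2 → no match; dropped.
- a[1] player_id=4 → 1 match(es) in b → 1 row(s).
- a[2] player_id=3 → 1 match(es) in b → 1 row(s).
- a[3] player_id=7 → 2 match(es) in b → 2 row(s).
- a[4] player_id=8 → 2 match(es) in b → 2 row(s).
- a[5] player_id=1 → 1 match(es) in b → 1 row(s).
- a[6] player_id=4 → 1 match(es) in b → 1 row(s).
- a[7] player_id=7 → 2 match(es) in b → 2 row(s).
Total: 10 rows.

10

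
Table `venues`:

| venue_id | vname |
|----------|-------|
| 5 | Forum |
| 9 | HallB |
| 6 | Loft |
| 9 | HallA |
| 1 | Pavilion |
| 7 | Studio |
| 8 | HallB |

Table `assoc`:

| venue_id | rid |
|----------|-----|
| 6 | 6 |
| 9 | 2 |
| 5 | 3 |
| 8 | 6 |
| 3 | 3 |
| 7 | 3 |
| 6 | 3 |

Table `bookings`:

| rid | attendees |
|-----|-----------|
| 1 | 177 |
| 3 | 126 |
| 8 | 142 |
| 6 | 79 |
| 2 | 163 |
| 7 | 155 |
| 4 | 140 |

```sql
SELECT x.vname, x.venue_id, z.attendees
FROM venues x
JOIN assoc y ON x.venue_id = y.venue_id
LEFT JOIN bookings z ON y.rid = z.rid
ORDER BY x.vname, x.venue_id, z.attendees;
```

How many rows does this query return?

Step 1 — x INNER JOIN y on venue_id → 7 row(s).
Then LEFT JOIN `bookings z` on rid: each of those 7 rows is kept; rows whose y.rid has no match in z get NULL for z's columns.
Result: 7 row(s).

7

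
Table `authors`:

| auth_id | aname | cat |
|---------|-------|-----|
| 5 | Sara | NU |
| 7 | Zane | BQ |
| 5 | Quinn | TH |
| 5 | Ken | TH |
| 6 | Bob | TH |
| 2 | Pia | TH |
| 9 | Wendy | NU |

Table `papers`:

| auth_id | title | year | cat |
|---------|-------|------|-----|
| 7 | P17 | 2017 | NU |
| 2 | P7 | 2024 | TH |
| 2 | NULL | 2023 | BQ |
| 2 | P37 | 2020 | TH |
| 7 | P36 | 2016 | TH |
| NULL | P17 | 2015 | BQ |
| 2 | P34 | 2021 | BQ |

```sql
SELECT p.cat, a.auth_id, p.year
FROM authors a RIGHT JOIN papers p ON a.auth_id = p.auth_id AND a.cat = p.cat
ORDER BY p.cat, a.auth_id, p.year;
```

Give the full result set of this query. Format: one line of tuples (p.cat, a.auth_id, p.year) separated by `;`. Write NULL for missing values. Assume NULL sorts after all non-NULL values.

(BQ, NULL, 2015); (BQ, NULL, 2021); (BQ, NULL, 2023); (NU, NULL, 2017); (TH, 2, 2020); (TH, 2, 2024); (TH, NULL, 2016)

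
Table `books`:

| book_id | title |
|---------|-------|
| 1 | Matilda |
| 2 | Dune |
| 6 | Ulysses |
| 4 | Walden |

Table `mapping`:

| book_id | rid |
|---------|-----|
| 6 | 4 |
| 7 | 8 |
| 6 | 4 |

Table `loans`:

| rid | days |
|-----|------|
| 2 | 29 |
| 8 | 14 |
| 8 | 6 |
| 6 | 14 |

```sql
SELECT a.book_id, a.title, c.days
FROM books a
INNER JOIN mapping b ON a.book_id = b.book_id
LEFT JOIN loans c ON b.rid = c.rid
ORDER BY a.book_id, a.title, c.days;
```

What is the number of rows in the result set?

Evaluate left to right. First `books a INNER JOIN mapping b` on book_id: 2 row(s).
Then LEFT JOIN `loans c` on rid: each of those 2 rows is kept; rows whose b.rid has no match in c get NULL for c's columns.
Result: 2 row(s).

2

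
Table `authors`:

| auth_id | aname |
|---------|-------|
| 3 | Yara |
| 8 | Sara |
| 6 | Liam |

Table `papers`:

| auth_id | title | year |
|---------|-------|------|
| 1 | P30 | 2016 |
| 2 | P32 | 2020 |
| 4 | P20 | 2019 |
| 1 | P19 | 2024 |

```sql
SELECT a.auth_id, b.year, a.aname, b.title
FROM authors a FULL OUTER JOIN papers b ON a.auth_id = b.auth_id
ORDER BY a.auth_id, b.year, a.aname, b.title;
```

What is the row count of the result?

7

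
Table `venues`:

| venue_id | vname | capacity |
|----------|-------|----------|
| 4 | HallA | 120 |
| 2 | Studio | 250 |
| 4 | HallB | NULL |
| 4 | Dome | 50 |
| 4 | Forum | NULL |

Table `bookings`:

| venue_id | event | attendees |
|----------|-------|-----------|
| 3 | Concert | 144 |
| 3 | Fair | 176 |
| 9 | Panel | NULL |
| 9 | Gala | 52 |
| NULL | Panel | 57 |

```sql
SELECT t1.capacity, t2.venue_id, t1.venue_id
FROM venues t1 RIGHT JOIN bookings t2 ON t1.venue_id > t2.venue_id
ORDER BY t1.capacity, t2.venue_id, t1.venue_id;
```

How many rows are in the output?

RIGHT JOIN keeps every row from `bookings`; unmatched rows get NULL for `venues`'s columns.
Matching on t1.venue_id > t2.venue_id. A NULL in a compared column never satisfies the condition.
- t1 row (venue_id=4): matches 2 t2 row(s) → 2 output row(s).
- t1 row (venue_id=2): no match.
- t1 row (venue_id=4): matches 2 t2 row(s) → 2 output row(s).
- t1 row (venue_id=4): matches 2 t2 row(s) → 2 output row(s).
- t1 row (venue_id=4): matches 2 t2 row(s) → 2 output row(s).
- plus 3 unmatched t2 row(s), each kept with NULL t1 columns.
Total: 8 matched + 3 padded = 11 rows.

11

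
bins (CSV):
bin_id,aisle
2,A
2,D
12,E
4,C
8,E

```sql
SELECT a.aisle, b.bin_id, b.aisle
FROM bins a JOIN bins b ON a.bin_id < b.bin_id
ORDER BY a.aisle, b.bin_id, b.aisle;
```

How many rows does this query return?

INNER JOIN keeps only pairs where the ON condition holds.
Matching on a.bin_id < b.bin_id.
Matched pairs: 9.
Total: 9 rows.

9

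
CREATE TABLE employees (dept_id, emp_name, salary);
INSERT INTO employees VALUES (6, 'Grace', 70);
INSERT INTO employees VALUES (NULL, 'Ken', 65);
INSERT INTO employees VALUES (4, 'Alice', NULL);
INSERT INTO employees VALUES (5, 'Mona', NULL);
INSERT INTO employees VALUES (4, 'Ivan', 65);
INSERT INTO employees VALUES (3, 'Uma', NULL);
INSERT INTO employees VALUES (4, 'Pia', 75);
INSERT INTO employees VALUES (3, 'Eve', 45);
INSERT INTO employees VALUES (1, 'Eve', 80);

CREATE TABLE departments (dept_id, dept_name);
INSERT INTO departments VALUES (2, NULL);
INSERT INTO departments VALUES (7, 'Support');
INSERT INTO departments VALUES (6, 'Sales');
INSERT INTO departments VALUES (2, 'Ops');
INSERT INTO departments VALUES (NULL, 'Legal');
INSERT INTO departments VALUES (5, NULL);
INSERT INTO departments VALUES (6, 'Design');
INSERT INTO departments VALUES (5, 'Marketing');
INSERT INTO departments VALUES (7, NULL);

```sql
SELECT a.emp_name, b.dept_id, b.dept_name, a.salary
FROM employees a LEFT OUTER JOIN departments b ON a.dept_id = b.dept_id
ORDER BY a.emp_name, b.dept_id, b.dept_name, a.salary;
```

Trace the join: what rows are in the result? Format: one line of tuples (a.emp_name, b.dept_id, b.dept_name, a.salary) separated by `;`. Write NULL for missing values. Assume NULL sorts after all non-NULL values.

(Alice, NULL, NULL, NULL); (Eve, NULL, NULL, 45); (Eve, NULL, NULL, 80); (Grace, 6, Design, 70); (Grace, 6, Sales, 70); (Ivan, NULL, NULL, 65); (Ken, NULL, NULL, 65); (Mona, 5, Marketing, NULL); (Mona, 5, NULL, NULL); (Pia, NULL, NULL, 75); (Uma, NULL, NULL, NULL)

LEFT JOIN keeps every row from `employees`; unmatched rows get NULL for `departments`'s columns.
Matching on a.dept_id = b.dept_id. A NULL in a compared column never satisfies the condition.
Matched pairs: 4; unmatched a rows kept: 7.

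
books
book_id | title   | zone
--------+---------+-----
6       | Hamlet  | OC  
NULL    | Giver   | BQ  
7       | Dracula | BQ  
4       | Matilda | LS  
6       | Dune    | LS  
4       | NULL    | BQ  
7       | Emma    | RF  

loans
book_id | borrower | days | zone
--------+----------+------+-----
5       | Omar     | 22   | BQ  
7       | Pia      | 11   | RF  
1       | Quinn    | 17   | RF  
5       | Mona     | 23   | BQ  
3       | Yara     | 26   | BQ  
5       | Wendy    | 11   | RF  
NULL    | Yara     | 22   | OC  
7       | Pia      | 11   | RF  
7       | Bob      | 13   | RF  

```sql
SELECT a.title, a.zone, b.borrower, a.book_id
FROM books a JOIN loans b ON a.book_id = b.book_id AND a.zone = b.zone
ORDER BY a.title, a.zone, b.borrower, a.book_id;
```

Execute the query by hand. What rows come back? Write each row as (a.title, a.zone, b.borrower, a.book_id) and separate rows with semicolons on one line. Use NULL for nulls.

(Emma, RF, Bob, 7); (Emma, RF, Pia, 7); (Emma, RF, Pia, 7)

INNER JOIN keeps only pairs where the ON condition holds.
Matching on a.book_id = b.book_id AND a.zone = b.zone. A NULL in a compared column never satisfies the condition.
Matched pairs: 3.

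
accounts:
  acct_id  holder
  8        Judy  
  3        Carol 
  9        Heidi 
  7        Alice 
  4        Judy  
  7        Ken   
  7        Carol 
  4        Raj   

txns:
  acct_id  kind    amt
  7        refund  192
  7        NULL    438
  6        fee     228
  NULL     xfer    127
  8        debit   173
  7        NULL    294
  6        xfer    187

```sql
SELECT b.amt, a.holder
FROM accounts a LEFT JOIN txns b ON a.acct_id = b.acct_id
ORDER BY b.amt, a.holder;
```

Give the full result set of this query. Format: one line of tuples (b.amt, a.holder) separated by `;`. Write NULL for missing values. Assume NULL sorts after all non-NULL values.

LEFT JOIN keeps every row from `accounts`; unmatched rows get NULL for `txns`'s columns.
Matching on a.acct_id = b.acct_id. A NULL in a compared column never satisfies the condition.
Matched pairs: 10; unmatched a rows kept: 4.

(173, Judy); (192, Alice); (192, Carol); (192, Ken); (294, Alice); (294, Carol); (294, Ken); (438, Alice); (438, Carol); (438, Ken); (NULL, Carol); (NULL, Heidi); (NULL, Judy); (NULL, Raj)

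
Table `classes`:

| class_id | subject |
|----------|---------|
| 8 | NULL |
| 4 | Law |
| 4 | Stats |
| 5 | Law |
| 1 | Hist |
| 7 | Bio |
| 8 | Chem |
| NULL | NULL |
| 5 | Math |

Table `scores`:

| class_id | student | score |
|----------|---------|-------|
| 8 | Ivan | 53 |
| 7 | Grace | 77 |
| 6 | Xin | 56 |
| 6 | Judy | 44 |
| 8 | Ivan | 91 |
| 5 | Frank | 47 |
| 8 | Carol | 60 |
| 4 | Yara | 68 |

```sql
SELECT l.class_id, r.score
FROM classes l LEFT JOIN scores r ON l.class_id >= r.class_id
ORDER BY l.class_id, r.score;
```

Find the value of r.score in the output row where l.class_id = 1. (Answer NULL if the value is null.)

LEFT JOIN keeps every row from `classes`; unmatched rows get NULL for `scores`'s columns.
Matching on l.class_id >= r.class_id. A NULL in a compared column never satisfies the condition.
- l row (class_id=8): matches 8 r row(s) → 8 output row(s).
- l row (class_id=4): matches 1 r row(s) → 1 output row(s).
- l row (class_id=4): matches 1 r row(s) → 1 output row(s).
- l row (class_id=5): matches 2 r row(s) → 2 output row(s).
- l row (class_id=1): no match → kept, r columns NULL.
- l row (class_id=7): matches 5 r row(s) → 5 output row(s).
- l row (class_id=8): matches 8 r row(s) → 8 output row(s).
- l row (class_id=NULL): no match → kept, r columns NULL.
- l row (class_id=5): matches 2 r row(s) → 2 output row(s).

NULL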